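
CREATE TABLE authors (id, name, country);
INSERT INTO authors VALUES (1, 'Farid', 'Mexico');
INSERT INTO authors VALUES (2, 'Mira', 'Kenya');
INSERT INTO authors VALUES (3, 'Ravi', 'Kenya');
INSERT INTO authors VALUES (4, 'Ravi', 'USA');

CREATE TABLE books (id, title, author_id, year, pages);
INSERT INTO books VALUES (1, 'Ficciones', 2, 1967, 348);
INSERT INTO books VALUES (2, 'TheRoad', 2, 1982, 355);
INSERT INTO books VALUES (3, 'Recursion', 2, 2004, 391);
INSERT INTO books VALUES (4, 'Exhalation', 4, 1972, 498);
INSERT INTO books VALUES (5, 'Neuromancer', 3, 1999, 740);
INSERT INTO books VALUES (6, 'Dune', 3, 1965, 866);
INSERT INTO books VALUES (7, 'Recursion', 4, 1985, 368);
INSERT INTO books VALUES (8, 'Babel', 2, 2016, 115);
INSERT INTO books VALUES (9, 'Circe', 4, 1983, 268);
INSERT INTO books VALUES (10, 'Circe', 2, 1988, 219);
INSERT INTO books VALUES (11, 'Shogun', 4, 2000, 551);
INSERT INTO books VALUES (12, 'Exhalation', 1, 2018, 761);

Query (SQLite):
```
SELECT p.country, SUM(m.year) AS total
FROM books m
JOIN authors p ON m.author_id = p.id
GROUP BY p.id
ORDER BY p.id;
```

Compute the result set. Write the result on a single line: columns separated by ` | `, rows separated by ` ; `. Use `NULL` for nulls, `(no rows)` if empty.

Join each books row to its authors via author_id.
Group joined rows by authors.id; compute SUM(m.year) per group.
  1: ids {12} → SUM(m.year)=2018
  2: ids {1, 2, 3, 8, 10} → SUM(m.year)=9957
  3: ids {5, 6} → SUM(m.year)=3964
  4: ids {4, 7, 9, 11} → SUM(m.year)=7940

Mexico | 2018 ; Kenya | 9957 ; Kenya | 3964 ; USA | 7940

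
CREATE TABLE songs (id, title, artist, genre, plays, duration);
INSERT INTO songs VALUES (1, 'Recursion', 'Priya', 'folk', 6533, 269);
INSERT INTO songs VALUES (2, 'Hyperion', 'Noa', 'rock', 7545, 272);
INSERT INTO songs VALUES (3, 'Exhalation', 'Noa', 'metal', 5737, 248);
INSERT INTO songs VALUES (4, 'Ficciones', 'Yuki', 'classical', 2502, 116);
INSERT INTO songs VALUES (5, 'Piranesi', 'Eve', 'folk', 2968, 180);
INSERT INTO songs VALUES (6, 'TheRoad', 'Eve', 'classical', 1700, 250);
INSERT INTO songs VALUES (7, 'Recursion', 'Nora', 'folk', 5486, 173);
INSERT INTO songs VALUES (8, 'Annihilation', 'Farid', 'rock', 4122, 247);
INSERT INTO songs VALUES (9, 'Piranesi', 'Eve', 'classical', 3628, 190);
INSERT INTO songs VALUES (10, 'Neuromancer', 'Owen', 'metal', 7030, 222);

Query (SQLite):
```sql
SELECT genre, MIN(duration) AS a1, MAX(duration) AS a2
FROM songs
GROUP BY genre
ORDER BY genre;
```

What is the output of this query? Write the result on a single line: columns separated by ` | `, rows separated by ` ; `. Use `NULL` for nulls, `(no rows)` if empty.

classical | 116 | 250 ; folk | 173 | 269 ; metal | 222 | 248 ; rock | 247 | 272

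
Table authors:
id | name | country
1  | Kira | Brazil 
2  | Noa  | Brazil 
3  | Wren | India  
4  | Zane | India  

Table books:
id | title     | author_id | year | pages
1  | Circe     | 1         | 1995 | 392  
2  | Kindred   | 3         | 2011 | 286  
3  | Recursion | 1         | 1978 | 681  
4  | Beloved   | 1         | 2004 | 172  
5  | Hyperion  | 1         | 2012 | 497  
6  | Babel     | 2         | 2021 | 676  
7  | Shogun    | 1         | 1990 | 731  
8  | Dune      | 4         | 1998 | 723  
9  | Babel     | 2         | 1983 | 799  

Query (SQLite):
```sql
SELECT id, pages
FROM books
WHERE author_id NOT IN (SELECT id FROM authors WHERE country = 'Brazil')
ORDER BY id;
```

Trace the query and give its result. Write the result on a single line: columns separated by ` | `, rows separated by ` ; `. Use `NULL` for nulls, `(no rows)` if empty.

2 | 286 ; 8 | 723

Inner query: authors.id where country = 'Brazil'.
Outer: keep books rows whose author_id is not in that set.
Inner query → {1, 2}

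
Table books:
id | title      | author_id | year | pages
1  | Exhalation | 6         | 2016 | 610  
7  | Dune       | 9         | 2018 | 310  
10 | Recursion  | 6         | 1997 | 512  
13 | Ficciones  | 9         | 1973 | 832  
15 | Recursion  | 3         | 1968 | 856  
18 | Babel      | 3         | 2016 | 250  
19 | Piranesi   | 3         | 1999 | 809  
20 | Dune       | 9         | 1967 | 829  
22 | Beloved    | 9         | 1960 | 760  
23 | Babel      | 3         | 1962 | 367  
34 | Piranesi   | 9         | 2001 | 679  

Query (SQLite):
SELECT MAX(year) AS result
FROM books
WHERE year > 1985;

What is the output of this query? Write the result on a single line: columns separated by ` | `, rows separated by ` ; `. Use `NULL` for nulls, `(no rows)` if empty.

2018

Rows where year > 1985 → year values: [2016, 2018, 1997, 2016, 1999, 2001].
MAX of non-NULL values = 2018.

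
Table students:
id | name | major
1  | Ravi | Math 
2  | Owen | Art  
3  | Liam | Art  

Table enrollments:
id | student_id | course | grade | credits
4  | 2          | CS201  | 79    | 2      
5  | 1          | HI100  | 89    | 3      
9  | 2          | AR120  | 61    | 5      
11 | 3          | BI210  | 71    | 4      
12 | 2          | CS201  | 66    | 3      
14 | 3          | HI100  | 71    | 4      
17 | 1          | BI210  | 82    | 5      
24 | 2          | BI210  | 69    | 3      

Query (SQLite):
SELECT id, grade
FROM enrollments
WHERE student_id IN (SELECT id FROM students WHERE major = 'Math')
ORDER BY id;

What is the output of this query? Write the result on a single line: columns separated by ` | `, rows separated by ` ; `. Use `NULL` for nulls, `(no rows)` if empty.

5 | 89 ; 17 | 82

Inner query: students.id where major = 'Math'.
Outer: keep enrollments rows whose student_id is in that set.
Inner query → {1}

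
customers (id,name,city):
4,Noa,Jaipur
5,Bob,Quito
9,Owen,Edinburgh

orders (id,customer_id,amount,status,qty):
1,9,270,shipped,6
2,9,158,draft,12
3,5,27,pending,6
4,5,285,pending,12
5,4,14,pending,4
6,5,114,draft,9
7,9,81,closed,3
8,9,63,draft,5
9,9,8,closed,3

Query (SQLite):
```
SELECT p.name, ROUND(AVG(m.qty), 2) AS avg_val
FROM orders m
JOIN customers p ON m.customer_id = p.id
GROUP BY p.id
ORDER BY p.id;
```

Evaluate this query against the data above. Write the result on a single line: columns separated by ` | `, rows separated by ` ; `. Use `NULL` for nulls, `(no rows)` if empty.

Noa | 4 ; Bob | 9 ; Owen | 5.8

Join each orders row to its customers via customer_id.
Group joined rows by customers.id; compute ROUND(AVG(m.qty), 2) per group.
  4: ids {5} → ROUND(AVG(m.qty), 2)=4
  5: ids {3, 4, 6} → ROUND(AVG(m.qty), 2)=9
  9: ids {1, 2, 7, 8, 9} → ROUND(AVG(m.qty), 2)=5.8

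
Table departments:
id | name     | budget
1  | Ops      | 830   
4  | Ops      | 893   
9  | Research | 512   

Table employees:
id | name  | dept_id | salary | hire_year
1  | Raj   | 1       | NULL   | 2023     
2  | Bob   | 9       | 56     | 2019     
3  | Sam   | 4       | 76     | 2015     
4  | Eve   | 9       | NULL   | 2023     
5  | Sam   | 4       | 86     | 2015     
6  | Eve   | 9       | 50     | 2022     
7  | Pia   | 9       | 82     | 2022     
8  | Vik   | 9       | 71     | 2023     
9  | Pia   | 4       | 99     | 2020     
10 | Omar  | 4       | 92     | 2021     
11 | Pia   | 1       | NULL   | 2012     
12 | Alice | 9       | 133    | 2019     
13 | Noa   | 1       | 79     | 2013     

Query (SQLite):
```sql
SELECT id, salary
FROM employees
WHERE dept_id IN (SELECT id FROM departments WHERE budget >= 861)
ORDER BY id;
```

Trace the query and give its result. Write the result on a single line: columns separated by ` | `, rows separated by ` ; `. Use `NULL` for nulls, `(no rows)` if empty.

3 | 76 ; 5 | 86 ; 9 | 99 ; 10 | 92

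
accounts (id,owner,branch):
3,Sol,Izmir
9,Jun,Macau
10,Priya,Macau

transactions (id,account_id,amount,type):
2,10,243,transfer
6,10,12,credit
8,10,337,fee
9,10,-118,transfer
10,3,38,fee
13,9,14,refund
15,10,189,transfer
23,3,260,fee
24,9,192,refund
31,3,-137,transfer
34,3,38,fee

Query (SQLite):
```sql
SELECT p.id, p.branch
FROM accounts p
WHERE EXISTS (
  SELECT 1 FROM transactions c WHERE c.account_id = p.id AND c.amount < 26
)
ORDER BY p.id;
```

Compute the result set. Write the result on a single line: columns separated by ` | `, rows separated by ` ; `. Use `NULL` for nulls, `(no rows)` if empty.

3 | Izmir ; 9 | Macau ; 10 | Macau

For each accounts row, check whether any transactions with matching account_id has amount < 26.
Keep rows where that is true.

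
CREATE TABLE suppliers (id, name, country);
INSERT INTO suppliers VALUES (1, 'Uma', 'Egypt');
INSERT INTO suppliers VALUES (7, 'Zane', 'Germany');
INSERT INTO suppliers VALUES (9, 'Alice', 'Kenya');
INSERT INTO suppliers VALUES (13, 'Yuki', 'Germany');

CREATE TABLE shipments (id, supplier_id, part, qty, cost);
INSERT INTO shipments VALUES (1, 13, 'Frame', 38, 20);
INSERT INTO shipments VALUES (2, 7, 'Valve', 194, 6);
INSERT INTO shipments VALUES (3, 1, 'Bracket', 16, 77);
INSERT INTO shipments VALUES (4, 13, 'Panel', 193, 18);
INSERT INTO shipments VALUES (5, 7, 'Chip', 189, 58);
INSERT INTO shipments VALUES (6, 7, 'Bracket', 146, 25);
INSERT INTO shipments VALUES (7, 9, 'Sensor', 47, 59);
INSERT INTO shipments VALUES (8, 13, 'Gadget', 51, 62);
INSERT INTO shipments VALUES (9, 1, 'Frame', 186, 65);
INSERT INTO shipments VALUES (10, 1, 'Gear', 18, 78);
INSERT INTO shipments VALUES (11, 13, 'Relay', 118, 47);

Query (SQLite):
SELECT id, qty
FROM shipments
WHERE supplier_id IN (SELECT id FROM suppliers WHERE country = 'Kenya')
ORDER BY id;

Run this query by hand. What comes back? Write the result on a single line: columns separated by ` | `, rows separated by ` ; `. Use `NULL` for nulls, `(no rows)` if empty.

7 | 47

Inner query: suppliers.id where country = 'Kenya'.
Outer: keep shipments rows whose supplier_id is in that set.
Inner query → {9}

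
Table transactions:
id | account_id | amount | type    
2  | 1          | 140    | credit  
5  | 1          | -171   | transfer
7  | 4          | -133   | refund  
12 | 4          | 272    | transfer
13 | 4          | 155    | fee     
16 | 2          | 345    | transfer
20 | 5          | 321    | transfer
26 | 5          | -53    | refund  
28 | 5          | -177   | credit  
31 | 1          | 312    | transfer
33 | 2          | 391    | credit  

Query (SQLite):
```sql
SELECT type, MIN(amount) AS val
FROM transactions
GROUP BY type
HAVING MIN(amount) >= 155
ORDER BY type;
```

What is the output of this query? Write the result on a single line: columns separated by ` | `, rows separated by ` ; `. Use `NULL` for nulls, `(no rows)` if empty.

fee | 155

Partition transactions by type; compute MIN(amount) within each group.
HAVING: keep groups where MIN(amount) >= 155.
  credit: ids {2, 28, 33} → MIN(amount)=-177
  fee: ids {13} → MIN(amount)=155
  refund: ids {7, 26} → MIN(amount)=-133
  transfer: ids {5, 12, 16, 20, 31} → MIN(amount)=-171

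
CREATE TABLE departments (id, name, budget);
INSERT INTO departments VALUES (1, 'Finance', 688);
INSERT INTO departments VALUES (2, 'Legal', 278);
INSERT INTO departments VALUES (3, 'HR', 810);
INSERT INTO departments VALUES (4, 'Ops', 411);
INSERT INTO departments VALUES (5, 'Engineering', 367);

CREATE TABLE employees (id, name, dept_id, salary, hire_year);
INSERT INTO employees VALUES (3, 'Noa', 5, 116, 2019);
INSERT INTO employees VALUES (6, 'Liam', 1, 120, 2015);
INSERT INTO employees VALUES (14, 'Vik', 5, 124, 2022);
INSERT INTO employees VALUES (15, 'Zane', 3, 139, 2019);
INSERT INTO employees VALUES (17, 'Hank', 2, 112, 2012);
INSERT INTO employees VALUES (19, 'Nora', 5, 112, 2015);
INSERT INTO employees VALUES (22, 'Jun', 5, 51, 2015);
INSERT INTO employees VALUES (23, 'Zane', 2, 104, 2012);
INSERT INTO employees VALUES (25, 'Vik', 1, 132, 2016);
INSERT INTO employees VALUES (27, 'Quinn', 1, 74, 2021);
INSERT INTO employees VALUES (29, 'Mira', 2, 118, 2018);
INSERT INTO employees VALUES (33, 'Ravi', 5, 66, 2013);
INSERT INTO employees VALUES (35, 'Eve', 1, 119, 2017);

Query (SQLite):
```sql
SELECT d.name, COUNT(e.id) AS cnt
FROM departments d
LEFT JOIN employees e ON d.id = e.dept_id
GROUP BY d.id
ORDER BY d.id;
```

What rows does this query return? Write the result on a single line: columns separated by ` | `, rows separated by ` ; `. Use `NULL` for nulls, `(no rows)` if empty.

LEFT JOIN keeps every departments row; unmatched ones get NULL for employees columns.
Group by departments.id and compute COUNT(e.id). COUNT(col) of an all-NULL group is 0.
  1: ids {6, 25, 27, 35} → COUNT(e.id)=4
  2: ids {17, 23, 29} → COUNT(e.id)=3
  3: ids {15} → COUNT(e.id)=1
  4: ids {—} → COUNT(e.id)=0
  5: ids {3, 14, 19, 22, 33} → COUNT(e.id)=5

Finance | 4 ; Legal | 3 ; HR | 1 ; Ops | 0 ; Engineering | 5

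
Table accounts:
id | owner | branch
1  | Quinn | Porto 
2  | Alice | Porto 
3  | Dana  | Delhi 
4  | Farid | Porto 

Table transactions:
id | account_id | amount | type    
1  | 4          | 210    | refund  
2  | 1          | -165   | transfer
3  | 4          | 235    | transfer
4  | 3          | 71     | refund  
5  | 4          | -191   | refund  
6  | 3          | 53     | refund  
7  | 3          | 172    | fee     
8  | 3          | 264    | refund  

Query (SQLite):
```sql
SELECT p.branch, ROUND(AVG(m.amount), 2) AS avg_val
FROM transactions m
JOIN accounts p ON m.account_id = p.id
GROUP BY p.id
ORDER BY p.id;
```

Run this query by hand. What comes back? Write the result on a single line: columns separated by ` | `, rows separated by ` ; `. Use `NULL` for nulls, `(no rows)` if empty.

Porto | -165 ; Delhi | 140 ; Porto | 84.67

Join each transactions row to its accounts via account_id.
Group joined rows by accounts.id; compute ROUND(AVG(m.amount), 2) per group.
  1: ids {2} → ROUND(AVG(m.amount), 2)=-165
  3: ids {4, 6, 7, 8} → ROUND(AVG(m.amount), 2)=140
  4: ids {1, 3, 5} → ROUND(AVG(m.amount), 2)=84.67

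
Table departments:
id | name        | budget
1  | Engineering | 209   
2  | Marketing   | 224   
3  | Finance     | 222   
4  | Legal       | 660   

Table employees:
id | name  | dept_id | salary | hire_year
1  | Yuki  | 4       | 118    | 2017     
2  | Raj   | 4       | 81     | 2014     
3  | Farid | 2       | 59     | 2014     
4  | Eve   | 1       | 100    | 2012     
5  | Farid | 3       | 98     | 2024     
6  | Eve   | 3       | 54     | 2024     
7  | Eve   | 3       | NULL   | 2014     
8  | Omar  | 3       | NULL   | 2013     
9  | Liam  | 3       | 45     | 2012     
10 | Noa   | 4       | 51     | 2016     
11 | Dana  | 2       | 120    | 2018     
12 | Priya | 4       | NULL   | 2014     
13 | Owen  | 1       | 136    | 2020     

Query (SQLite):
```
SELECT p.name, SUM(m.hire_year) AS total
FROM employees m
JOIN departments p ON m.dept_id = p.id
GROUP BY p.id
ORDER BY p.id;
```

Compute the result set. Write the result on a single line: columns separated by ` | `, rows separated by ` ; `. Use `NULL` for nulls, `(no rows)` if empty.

Engineering | 4032 ; Marketing | 4032 ; Finance | 10087 ; Legal | 8061

Join each employees row to its departments via dept_id.
Group joined rows by departments.id; compute SUM(m.hire_year) per group.
  1: ids {4, 13} → SUM(m.hire_year)=4032
  2: ids {3, 11} → SUM(m.hire_year)=4032
  3: ids {5, 6, 7, 8, 9} → SUM(m.hire_year)=10087
  4: ids {1, 2, 10, 12} → SUM(m.hire_year)=8061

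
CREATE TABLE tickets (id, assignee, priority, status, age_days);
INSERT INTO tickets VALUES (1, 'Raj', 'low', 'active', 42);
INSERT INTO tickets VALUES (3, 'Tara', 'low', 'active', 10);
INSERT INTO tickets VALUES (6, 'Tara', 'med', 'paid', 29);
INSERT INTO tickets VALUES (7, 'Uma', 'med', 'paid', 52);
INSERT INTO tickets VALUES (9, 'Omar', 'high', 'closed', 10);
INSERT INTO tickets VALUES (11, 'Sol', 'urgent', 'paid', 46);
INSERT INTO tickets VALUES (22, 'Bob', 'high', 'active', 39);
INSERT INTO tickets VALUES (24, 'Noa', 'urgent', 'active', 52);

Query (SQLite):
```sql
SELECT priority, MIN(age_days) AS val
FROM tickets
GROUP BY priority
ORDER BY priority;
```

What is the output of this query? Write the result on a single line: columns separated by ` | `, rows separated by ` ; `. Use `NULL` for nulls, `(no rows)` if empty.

Partition tickets by priority; compute MIN(age_days) within each group.
  high: ids {9, 22} → MIN(age_days)=10
  low: ids {1, 3} → MIN(age_days)=10
  med: ids {6, 7} → MIN(age_days)=29
  urgent: ids {11, 24} → MIN(age_days)=46

high | 10 ; low | 10 ; med | 29 ; urgent | 46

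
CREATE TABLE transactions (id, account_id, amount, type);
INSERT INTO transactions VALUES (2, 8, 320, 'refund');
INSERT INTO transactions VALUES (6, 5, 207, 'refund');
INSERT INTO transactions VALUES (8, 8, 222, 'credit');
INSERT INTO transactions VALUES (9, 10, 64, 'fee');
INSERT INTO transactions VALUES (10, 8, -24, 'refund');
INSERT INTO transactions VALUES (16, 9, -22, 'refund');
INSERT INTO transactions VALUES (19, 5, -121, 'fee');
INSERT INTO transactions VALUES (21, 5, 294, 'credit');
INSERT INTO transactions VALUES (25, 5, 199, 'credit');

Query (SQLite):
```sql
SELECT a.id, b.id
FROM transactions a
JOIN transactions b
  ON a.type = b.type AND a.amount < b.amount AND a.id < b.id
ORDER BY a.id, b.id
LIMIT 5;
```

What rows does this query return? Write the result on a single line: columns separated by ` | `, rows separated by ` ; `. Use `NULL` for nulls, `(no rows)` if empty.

Pairs (a,b) with same type, a.amount < b.amount, a.id < b.id.
type groups: credit:{8,21,25} fee:{9,19} refund:{2,6,10,16}
Ordered by (a.id, b.id); first 5.

8 | 21 ; 10 | 16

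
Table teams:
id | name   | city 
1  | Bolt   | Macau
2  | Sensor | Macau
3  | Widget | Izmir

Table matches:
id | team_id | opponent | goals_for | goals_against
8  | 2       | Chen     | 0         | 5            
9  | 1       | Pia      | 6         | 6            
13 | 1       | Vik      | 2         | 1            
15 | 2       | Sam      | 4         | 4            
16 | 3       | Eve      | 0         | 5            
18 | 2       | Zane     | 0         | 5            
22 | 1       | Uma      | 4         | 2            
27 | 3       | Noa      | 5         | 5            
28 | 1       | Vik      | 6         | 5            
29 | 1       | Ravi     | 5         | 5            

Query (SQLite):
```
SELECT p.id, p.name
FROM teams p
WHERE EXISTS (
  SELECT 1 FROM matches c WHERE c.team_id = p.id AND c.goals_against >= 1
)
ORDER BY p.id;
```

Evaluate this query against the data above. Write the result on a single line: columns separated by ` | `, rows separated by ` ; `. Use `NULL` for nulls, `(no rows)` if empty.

For each teams row, check whether any matches with matching team_id has goals_against >= 1.
Keep rows where that is true.

1 | Bolt ; 2 | Sensor ; 3 | Widget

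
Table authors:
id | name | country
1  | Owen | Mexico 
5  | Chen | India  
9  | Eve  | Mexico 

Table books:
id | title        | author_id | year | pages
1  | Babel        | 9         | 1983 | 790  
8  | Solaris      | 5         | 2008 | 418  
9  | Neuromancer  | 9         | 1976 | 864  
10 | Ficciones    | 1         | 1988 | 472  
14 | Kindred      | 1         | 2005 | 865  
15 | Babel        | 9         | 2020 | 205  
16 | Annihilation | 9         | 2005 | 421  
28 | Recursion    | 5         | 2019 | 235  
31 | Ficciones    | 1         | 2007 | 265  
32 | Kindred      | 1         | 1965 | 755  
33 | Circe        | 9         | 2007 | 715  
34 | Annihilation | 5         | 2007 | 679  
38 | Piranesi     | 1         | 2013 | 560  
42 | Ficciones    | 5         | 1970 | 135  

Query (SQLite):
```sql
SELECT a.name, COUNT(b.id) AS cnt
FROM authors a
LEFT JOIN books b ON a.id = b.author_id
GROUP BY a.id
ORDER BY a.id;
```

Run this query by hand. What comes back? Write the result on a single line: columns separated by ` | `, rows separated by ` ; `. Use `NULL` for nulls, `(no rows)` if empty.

Owen | 5 ; Chen | 4 ; Eve | 5

LEFT JOIN keeps every authors row; unmatched ones get NULL for books columns.
Group by authors.id and compute COUNT(b.id). COUNT(col) of an all-NULL group is 0.
  1: ids {10, 14, 31, 32, 38} → COUNT(b.id)=5
  5: ids {8, 28, 34, 42} → COUNT(b.id)=4
  9: ids {1, 9, 15, 16, 33} → COUNT(b.id)=5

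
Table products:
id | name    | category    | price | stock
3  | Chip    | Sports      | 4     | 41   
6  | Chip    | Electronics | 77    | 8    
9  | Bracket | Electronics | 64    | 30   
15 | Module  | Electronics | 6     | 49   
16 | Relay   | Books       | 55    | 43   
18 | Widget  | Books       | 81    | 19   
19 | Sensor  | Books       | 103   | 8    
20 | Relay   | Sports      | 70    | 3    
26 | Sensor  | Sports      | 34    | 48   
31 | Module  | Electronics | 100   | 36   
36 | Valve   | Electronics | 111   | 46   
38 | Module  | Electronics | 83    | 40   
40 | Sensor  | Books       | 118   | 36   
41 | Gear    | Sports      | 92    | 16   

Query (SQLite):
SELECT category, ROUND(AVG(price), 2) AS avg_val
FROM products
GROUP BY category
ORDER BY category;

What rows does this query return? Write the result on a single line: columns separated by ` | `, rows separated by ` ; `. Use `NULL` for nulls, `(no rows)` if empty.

Books | 89.25 ; Electronics | 73.5 ; Sports | 50

Partition products by category; compute ROUND(AVG(price), 2) within each group.
  Books: ids {16, 18, 19, 40} → ROUND(AVG(price), 2)=89.25
  Electronics: ids {6, 9, 15, 31, 36, 38} → ROUND(AVG(price), 2)=73.5
  Sports: ids {3, 20, 26, 41} → ROUND(AVG(price), 2)=50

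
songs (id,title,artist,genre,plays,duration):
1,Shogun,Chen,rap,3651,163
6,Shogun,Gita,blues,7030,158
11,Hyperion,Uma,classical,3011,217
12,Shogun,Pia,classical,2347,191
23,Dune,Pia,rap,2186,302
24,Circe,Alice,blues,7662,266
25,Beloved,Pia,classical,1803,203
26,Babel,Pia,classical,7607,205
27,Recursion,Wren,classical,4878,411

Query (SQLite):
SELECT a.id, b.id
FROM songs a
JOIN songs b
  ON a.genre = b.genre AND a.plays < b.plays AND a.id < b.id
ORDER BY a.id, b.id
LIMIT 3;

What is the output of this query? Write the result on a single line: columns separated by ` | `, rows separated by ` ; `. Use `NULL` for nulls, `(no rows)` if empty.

6 | 24 ; 11 | 26 ; 11 | 27

Pairs (a,b) with same genre, a.plays < b.plays, a.id < b.id.
genre groups: blues:{6,24} classical:{11,12,25,26,27} rap:{1,23}
Ordered by (a.id, b.id); first 3.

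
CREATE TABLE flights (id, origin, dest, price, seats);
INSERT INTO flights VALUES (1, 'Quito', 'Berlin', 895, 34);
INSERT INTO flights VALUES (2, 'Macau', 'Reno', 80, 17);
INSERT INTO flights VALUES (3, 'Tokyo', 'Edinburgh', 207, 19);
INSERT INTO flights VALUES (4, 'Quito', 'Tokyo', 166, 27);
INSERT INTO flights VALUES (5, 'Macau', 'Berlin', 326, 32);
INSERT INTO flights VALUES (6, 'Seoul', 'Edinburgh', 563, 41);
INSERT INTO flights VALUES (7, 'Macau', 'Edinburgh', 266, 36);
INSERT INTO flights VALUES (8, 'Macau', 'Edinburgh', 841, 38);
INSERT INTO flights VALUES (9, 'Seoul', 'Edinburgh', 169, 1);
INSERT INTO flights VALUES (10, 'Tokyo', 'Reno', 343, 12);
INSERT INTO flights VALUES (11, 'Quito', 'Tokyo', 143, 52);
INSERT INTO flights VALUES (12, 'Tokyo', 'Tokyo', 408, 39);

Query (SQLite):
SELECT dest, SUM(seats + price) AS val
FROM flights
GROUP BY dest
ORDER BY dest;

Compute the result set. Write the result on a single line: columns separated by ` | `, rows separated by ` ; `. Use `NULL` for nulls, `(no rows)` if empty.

For each row compute seats + price.
Group by dest; take SUM of the expression per group.
  Berlin: ids {1, 5} → SUM(seats + price)=1287
  Edinburgh: ids {3, 6, 7, 8, 9} → SUM(seats + price)=2181
  Reno: ids {2, 10} → SUM(seats + price)=452
  Tokyo: ids {4, 11, 12} → SUM(seats + price)=835

Berlin | 1287 ; Edinburgh | 2181 ; Reno | 452 ; Tokyo | 835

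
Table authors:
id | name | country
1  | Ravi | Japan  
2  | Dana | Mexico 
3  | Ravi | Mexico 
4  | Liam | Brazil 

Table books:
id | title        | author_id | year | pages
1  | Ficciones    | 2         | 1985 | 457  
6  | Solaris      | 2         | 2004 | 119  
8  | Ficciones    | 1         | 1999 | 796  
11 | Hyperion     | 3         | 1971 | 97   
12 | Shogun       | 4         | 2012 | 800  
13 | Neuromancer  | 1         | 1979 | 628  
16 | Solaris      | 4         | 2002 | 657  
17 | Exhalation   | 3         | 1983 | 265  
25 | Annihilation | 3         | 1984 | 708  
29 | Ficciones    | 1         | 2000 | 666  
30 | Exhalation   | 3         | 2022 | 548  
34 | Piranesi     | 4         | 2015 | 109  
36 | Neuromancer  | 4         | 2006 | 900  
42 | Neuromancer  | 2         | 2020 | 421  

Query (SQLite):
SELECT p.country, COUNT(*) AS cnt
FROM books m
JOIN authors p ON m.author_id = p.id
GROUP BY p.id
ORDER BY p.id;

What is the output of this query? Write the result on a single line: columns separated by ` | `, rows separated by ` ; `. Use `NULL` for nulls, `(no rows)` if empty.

Japan | 3 ; Mexico | 3 ; Mexico | 4 ; Brazil | 4

Join each books row to its authors via author_id.
Group joined rows by authors.id; compute COUNT(*) per group.
  1: ids {8, 13, 29} → COUNT(*)=3
  2: ids {1, 6, 42} → COUNT(*)=3
  3: ids {11, 17, 25, 30} → COUNT(*)=4
  4: ids {12, 16, 34, 36} → COUNT(*)=4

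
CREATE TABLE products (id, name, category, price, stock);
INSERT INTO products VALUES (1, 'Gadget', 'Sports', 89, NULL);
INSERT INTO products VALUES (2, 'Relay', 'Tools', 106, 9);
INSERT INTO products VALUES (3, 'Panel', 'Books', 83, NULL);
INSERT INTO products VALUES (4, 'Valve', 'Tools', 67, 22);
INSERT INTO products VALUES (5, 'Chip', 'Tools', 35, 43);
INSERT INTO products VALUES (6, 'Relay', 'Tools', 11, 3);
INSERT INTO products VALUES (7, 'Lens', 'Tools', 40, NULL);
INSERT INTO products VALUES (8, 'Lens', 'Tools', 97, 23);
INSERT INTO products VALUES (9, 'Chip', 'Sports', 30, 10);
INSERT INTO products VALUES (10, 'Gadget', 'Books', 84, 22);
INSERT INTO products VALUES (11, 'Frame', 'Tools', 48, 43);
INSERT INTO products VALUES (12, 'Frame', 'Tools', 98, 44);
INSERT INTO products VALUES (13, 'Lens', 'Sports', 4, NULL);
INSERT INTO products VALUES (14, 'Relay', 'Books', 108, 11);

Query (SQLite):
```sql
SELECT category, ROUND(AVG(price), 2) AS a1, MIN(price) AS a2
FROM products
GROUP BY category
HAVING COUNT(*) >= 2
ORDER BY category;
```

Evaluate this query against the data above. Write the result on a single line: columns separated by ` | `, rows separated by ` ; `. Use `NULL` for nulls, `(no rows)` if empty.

Books | 91.67 | 83 ; Sports | 41 | 4 ; Tools | 62.75 | 11

Group products by category.
Per group compute: ROUND(AVG(price), 2), MIN(price).
HAVING: drop groups with fewer than 2 rows.
  Books: ids {3, 10, 14} → ROUND(AVG(price), 2)=91.67, MIN(price)=83
  Sports: ids {1, 9, 13} → ROUND(AVG(price), 2)=41, MIN(price)=4
  Tools: ids {2, 4, 5, 6, 7, 8, 11, 12} → ROUND(AVG(price), 2)=62.75, MIN(price)=11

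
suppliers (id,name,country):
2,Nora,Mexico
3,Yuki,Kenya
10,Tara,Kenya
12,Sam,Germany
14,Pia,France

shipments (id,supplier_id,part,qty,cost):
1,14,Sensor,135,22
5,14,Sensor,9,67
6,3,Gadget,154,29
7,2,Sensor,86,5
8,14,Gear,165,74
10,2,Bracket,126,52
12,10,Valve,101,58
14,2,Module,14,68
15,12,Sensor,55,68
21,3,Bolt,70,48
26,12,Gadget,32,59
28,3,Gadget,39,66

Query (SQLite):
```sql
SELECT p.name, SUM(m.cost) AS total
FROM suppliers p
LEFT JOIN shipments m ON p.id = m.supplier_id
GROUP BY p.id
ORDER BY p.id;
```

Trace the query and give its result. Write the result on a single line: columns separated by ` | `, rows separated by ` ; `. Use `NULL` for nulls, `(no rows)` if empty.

Nora | 125 ; Yuki | 143 ; Tara | 58 ; Sam | 127 ; Pia | 163

LEFT JOIN keeps every suppliers row; unmatched ones get NULL for shipments columns.
Group by suppliers.id and compute SUM(m.cost). SUM over an all-NULL group is NULL.
  2: ids {7, 10, 14} → SUM(m.cost)=125
  3: ids {6, 21, 28} → SUM(m.cost)=143
  10: ids {12} → SUM(m.cost)=58
  12: ids {15, 26} → SUM(m.cost)=127
  14: ids {1, 5, 8} → SUM(m.cost)=163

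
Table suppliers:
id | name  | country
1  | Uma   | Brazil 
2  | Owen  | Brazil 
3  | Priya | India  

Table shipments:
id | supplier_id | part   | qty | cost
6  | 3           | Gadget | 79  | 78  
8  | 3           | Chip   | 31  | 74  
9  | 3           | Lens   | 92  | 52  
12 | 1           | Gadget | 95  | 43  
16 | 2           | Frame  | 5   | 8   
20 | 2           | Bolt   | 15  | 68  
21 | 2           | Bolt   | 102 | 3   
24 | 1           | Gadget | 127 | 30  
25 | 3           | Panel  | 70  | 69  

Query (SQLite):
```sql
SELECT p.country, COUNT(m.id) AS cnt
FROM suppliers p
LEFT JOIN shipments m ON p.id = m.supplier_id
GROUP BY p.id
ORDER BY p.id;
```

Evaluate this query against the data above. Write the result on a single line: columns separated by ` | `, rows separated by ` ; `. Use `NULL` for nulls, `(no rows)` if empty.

LEFT JOIN keeps every suppliers row; unmatched ones get NULL for shipments columns.
Group by suppliers.id and compute COUNT(m.id). COUNT(col) of an all-NULL group is 0.
  1: ids {12, 24} → COUNT(m.id)=2
  2: ids {16, 20, 21} → COUNT(m.id)=3
  3: ids {6, 8, 9, 25} → COUNT(m.id)=4

Brazil | 2 ; Brazil | 3 ; India | 4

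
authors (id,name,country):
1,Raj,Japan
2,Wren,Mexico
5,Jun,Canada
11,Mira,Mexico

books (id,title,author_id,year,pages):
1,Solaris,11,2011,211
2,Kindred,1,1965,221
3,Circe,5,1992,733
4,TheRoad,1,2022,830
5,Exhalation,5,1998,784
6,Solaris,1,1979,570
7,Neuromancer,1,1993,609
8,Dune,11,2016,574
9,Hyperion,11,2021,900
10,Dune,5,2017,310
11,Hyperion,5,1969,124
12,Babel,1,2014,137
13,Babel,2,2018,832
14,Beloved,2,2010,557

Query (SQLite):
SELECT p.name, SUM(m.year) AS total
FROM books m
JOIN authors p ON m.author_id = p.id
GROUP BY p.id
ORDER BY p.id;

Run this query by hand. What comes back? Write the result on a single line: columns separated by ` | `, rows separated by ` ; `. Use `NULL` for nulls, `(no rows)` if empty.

Raj | 9973 ; Wren | 4028 ; Jun | 7976 ; Mira | 6048

Join each books row to its authors via author_id.
Group joined rows by authors.id; compute SUM(m.year) per group.
  1: ids {2, 4, 6, 7, 12} → SUM(m.year)=9973
  2: ids {13, 14} → SUM(m.year)=4028
  5: ids {3, 5, 10, 11} → SUM(m.year)=7976
  11: ids {1, 8, 9} → SUM(m.year)=6048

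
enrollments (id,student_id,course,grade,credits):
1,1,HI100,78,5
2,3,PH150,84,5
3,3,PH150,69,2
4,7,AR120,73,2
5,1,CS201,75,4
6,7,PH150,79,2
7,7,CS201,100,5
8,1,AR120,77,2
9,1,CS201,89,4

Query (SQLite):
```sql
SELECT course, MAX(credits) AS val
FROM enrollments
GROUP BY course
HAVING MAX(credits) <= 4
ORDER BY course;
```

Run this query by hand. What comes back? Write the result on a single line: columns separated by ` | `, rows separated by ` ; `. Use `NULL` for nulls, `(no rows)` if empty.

Partition enrollments by course; compute MAX(credits) within each group.
HAVING: keep groups where MAX(credits) <= 4.
  AR120: ids {4, 8} → MAX(credits)=2
  CS201: ids {5, 7, 9} → MAX(credits)=5
  HI100: ids {1} → MAX(credits)=5
  PH150: ids {2, 3, 6} → MAX(credits)=5

AR120 | 2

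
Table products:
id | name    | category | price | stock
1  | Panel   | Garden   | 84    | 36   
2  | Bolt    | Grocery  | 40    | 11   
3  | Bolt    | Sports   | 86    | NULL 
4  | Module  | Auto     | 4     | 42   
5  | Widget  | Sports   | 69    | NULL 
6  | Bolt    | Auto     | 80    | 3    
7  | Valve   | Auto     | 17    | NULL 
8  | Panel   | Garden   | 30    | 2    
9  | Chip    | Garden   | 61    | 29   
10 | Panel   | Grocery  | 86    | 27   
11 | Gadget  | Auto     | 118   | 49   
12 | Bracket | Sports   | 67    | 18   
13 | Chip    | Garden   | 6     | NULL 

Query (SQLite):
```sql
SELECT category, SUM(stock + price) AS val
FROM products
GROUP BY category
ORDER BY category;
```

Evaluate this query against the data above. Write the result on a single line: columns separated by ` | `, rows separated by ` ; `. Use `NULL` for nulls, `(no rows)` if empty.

Auto | 296 ; Garden | 242 ; Grocery | 164 ; Sports | 85

For each row compute stock + price.
Group by category; take SUM of the expression per group.
  Auto: ids {4, 6, 7, 11} → SUM(stock + price)=296
  Garden: ids {1, 8, 9, 13} → SUM(stock + price)=242
  Grocery: ids {2, 10} → SUM(stock + price)=164
  Sports: ids {3, 5, 12} → SUM(stock + price)=85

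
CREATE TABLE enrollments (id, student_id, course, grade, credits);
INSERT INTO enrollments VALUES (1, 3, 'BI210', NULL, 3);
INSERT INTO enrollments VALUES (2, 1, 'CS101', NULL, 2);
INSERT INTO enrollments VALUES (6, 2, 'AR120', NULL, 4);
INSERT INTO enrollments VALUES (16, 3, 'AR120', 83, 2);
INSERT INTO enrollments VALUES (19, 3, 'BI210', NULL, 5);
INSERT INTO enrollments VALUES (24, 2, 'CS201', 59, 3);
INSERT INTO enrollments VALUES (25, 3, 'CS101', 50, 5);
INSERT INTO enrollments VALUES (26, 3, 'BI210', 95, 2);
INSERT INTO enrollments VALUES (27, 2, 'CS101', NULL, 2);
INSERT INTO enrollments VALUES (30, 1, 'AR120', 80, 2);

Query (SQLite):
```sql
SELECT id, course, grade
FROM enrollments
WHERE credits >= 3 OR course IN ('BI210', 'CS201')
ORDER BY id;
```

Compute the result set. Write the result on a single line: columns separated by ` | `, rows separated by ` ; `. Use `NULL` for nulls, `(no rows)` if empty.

1 | BI210 | NULL ; 6 | AR120 | NULL ; 19 | BI210 | NULL ; 24 | CS201 | 59 ; 25 | CS101 | 50 ; 26 | BI210 | 95

credits >= 3: ids {1, 6, 19, 24, 25}
course IN ('BI210', 'CS201'): ids {1, 19, 24, 26}
Combine with OR.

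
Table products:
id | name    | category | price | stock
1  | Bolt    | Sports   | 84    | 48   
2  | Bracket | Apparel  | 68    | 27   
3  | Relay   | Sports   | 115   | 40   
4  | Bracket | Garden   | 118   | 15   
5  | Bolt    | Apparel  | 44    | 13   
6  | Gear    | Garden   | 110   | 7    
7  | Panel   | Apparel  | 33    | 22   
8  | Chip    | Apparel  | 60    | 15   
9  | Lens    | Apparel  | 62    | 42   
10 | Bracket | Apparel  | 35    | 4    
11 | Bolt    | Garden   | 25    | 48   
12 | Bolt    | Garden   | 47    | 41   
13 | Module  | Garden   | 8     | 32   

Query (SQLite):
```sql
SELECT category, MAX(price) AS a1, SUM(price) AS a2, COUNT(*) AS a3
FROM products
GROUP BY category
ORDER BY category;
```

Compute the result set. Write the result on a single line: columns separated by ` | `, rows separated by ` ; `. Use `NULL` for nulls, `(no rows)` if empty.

Group products by category.
Per group compute: MAX(price), SUM(price), COUNT(*).
  Apparel: ids {2, 5, 7, 8, 9, 10} → MAX(price)=68, SUM(price)=302, COUNT(*)=6
  Garden: ids {4, 6, 11, 12, 13} → MAX(price)=118, SUM(price)=308, COUNT(*)=5
  Sports: ids {1, 3} → MAX(price)=115, SUM(price)=199, COUNT(*)=2

Apparel | 68 | 302 | 6 ; Garden | 118 | 308 | 5 ; Sports | 115 | 199 | 2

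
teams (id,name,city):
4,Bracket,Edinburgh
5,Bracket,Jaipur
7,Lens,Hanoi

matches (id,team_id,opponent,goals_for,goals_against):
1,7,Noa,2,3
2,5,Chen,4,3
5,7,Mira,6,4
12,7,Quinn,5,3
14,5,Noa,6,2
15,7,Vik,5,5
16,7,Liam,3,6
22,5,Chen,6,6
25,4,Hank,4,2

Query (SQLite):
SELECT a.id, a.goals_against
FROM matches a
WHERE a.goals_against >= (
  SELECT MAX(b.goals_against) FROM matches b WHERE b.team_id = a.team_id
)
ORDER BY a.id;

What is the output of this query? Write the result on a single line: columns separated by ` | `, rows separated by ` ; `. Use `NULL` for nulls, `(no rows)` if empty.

For each matches row a, compute MAX(goals_against) over rows sharing a.team_id.
Keep row a if a.goals_against >= that per-group MAX.
  team_id=4: MAX(goals_against) = 2
  team_id=5: MAX(goals_against) = 6
  team_id=7: MAX(goals_against) = 6

16 | 6 ; 22 | 6 ; 25 | 2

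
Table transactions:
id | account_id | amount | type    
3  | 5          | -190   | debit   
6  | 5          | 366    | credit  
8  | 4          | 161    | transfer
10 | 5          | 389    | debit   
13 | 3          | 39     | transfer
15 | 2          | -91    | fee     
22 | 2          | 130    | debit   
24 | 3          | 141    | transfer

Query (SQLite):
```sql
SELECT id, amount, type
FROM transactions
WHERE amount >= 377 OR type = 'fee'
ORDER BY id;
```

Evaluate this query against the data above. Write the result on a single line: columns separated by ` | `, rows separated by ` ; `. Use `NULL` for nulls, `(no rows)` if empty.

10 | 389 | debit ; 15 | -91 | fee

amount >= 377: ids {10}
type = 'fee': ids {15}
Combine with OR.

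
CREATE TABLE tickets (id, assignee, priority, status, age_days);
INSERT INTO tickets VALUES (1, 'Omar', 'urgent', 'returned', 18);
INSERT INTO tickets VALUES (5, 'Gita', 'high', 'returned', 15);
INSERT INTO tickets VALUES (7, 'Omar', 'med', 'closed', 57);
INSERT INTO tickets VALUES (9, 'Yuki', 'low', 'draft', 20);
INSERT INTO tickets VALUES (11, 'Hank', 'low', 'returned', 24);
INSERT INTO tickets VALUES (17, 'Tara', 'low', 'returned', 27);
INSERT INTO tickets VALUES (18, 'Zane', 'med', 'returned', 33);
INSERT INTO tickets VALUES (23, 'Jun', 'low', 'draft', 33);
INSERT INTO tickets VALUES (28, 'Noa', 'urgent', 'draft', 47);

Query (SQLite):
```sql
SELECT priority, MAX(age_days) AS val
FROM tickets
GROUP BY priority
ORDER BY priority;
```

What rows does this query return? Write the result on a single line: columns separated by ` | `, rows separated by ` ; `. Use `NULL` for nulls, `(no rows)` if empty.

Partition tickets by priority; compute MAX(age_days) within each group.
  high: ids {5} → MAX(age_days)=15
  low: ids {9, 11, 17, 23} → MAX(age_days)=33
  med: ids {7, 18} → MAX(age_days)=57
  urgent: ids {1, 28} → MAX(age_days)=47

high | 15 ; low | 33 ; med | 57 ; urgent | 47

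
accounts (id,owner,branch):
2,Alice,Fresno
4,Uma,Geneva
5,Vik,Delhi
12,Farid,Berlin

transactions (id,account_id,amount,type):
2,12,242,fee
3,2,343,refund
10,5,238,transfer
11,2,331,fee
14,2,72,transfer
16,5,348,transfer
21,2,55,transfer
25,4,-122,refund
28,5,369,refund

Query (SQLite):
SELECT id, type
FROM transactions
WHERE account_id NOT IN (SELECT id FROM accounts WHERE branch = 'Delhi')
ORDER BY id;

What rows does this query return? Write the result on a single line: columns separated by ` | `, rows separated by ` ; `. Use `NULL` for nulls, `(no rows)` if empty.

Inner query: accounts.id where branch = 'Delhi'.
Outer: keep transactions rows whose account_id is not in that set.
Inner query → {5}

2 | fee ; 3 | refund ; 11 | fee ; 14 | transfer ; 21 | transfer ; 25 | refund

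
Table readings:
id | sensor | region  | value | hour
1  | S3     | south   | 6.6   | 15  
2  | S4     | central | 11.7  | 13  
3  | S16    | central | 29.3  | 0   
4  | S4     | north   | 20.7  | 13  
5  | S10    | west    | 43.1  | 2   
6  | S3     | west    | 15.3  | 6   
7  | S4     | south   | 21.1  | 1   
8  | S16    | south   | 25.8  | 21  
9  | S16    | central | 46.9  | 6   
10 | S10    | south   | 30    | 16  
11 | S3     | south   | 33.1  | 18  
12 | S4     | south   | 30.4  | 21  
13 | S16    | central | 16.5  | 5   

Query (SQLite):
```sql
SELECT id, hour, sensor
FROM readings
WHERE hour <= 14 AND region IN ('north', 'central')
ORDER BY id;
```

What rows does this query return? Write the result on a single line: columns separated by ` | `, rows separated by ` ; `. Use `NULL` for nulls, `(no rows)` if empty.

2 | 13 | S4 ; 3 | 0 | S16 ; 4 | 13 | S4 ; 9 | 6 | S16 ; 13 | 5 | S16

hour <= 14: ids {2, 3, 4, 5, 6, 7, 9, 13}
region IN ('north', 'central'): ids {2, 3, 4, 9, 13}
Combine with AND.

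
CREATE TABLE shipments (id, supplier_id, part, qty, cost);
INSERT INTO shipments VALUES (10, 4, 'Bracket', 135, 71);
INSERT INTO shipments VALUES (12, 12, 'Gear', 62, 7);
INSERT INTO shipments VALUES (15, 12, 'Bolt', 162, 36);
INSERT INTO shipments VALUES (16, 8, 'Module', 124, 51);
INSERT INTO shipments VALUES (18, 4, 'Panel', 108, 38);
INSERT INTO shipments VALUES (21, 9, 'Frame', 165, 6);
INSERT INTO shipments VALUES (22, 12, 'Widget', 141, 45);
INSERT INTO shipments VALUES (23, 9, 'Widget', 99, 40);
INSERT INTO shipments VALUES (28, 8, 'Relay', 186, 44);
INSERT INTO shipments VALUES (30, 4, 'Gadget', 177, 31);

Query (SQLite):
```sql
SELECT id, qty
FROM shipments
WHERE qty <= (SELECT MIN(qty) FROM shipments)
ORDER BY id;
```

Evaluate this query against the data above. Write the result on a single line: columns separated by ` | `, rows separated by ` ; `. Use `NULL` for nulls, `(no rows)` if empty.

Scalar subquery: MIN(qty) over all shipments rows = 62.
Keep rows where qty <= that value.

12 | 62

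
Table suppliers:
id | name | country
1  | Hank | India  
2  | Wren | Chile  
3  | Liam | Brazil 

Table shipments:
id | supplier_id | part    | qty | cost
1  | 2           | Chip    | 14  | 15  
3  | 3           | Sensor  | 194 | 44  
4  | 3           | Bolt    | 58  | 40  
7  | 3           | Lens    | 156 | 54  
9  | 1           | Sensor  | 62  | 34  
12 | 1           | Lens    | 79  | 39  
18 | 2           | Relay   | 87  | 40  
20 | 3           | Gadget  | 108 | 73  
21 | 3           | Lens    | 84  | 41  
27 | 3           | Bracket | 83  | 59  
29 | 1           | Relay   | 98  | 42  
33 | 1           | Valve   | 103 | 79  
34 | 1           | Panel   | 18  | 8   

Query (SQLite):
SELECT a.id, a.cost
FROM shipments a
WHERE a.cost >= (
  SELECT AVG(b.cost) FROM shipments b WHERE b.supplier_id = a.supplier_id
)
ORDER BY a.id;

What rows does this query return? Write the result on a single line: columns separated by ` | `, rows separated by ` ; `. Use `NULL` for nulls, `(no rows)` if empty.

For each shipments row a, compute AVG(cost) over rows sharing a.supplier_id.
Keep row a if a.cost >= that per-group AVG.
  supplier_id=1: AVG(cost) = 40.4
  supplier_id=2: AVG(cost) = 27.5
  supplier_id=3: AVG(cost) = 51.833333

7 | 54 ; 18 | 40 ; 20 | 73 ; 27 | 59 ; 29 | 42 ; 33 | 79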